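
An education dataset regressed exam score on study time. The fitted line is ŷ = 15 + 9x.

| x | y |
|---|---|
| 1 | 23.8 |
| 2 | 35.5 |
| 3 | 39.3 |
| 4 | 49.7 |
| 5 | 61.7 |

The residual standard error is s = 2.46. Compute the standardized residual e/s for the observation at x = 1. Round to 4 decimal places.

ŷ = 15 + 9·1 = 24
e = 23.8 − 24 = -0.2
e/s = -0.2 / 2.46 = -0.0813

-0.0813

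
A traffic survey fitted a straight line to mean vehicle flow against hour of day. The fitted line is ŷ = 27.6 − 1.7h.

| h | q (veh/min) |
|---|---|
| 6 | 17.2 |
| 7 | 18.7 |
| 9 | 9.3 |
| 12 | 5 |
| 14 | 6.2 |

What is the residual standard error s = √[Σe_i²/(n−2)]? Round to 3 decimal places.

s = 3.090

h=6: ŷ = 27.6 − 1.7·6 = 17.4; e = 17.2 − 17.4 = -0.2
h=7: ŷ = 27.6 − 1.7·7 = 15.7; e = 18.7 − 15.7 = 3
h=9: ŷ = 27.6 − 1.7·9 = 12.3; e = 9.3 − 12.3 = -3
h=12: ŷ = 27.6 − 1.7·12 = 7.2; e = 5 − 7.2 = -2.2
h=14: ŷ = 27.6 − 1.7·14 = 3.8; e = 6.2 − 3.8 = 2.4
SSE = 0.04 + 9 + 9 + 4.84 + 5.76 = 28.64
s = √(28.64/3) = √9.54667 ≈ 3.090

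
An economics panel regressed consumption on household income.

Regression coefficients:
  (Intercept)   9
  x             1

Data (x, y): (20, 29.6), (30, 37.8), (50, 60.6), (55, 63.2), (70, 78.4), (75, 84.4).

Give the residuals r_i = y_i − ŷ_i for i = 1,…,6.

x=20: ŷ = 9 + 20 = 29; r = 29.6 − 29 = 0.6
x=30: ŷ = 9 + 30 = 39; r = 37.8 − 39 = -1.2
x=50: ŷ = 9 + 50 = 59; r = 60.6 − 59 = 1.6
x=55: ŷ = 9 + 55 = 64; r = 63.2 − 64 = -0.8
x=70: ŷ = 9 + 70 = 79; r = 78.4 − 79 = -0.6
x=75: ŷ = 9 + 75 = 84; r = 84.4 − 84 = 0.4

0.6, -1.2, 1.6, -0.8, -0.6, 0.4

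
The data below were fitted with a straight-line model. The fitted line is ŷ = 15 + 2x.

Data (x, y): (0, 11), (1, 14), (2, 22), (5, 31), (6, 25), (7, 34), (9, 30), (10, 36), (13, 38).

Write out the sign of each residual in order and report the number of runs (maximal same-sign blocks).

x=0: ŷ = 15 + 2·0 = 15; r = 11 − 15 = -4
x=1: ŷ = 15 + 2·1 = 17; r = 14 − 17 = -3
x=2: ŷ = 15 + 2·2 = 19; r = 22 − 19 = 3
x=5: ŷ = 15 + 2·5 = 25; r = 31 − 25 = 6
x=6: ŷ = 15 + 2·6 = 27; r = 25 − 27 = -2
x=7: ŷ = 15 + 2·7 = 29; r = 34 − 29 = 5
x=9: ŷ = 15 + 2·9 = 33; r = 30 − 33 = -3
x=10: ŷ = 15 + 2·10 = 35; r = 36 − 35 = 1
x=13: ŷ = 15 + 2·13 = 41; r = 38 − 41 = -3
Signs: − − + + − + − + −
Runs: −×2, +×2, −×1, +×1, −×1, +×1, −×1 → 7

7 runs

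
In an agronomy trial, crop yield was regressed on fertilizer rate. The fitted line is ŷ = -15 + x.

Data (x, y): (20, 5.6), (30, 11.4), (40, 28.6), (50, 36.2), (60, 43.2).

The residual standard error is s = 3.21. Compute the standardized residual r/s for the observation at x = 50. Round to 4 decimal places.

0.3738

ŷ = -15 + 50 = 35
r = 36.2 − 35 = 1.2
r/s = 1.2 / 3.21 = 0.3738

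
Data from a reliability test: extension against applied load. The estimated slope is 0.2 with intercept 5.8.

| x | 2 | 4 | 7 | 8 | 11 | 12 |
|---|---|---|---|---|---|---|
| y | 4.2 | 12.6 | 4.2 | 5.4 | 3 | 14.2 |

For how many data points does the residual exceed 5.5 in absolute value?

x=2: ŷ = 5.8 + 0.2·2 = 6.2; e = 4.2 − 6.2 = -2
x=4: ŷ = 5.8 + 0.2·4 = 6.6; e = 12.6 − 6.6 = 6
x=7: ŷ = 5.8 + 0.2·7 = 7.2; e = 4.2 − 7.2 = -3
x=8: ŷ = 5.8 + 0.2·8 = 7.4; e = 5.4 − 7.4 = -2
x=11: ŷ = 5.8 + 0.2·11 = 8; e = 3 − 8 = -5
x=12: ŷ = 5.8 + 0.2·12 = 8.2; e = 14.2 − 8.2 = 6
|e| > 5.5: x=4 (|e|=6), x=12 (|e|=6) → 2

2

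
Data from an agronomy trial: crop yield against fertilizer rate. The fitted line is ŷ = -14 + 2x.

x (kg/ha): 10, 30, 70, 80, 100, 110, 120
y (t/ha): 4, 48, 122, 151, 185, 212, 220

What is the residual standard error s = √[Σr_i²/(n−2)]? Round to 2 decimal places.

s = 4.94

x=10: ŷ = -14 + 2·10 = 6; r = 4 − 6 = -2
x=30: ŷ = -14 + 2·30 = 46; r = 48 − 46 = 2
x=70: ŷ = -14 + 2·70 = 126; r = 122 − 126 = -4
x=80: ŷ = -14 + 2·80 = 146; r = 151 − 146 = 5
x=100: ŷ = -14 + 2·100 = 186; r = 185 − 186 = -1
x=110: ŷ = -14 + 2·110 = 206; r = 212 − 206 = 6
x=120: ŷ = -14 + 2·120 = 226; r = 220 − 226 = -6
SSE = 4 + 4 + 16 + 25 + 1 + 36 + 36 = 122
s = √(122/5) = √24.4 ≈ 4.94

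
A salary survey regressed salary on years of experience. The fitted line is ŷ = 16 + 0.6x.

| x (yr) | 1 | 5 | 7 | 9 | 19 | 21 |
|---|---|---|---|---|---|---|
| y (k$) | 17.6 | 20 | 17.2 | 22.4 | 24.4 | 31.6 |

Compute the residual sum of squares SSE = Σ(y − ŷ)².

x=1: ŷ = 16 + 0.6·1 = 16.6; r = 17.6 − 16.6 = 1
x=5: ŷ = 16 + 0.6·5 = 19; r = 20 − 19 = 1
x=7: ŷ = 16 + 0.6·7 = 20.2; r = 17.2 − 20.2 = -3
x=9: ŷ = 16 + 0.6·9 = 21.4; r = 22.4 − 21.4 = 1
x=19: ŷ = 16 + 0.6·19 = 27.4; r = 24.4 − 27.4 = -3
x=21: ŷ = 16 + 0.6·21 = 28.6; r = 31.6 − 28.6 = 3
SSE = 1 + 1 + 9 + 1 + 9 + 9 = 30

SSE = 30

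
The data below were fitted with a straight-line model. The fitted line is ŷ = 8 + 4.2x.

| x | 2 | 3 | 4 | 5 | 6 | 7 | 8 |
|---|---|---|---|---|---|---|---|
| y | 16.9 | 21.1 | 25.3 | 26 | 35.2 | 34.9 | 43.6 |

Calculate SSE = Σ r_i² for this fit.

x=2: ŷ = 8 + 4.2·2 = 16.4; r = 16.9 − 16.4 = 0.5
x=3: ŷ = 8 + 4.2·3 = 20.6; r = 21.1 − 20.6 = 0.5
x=4: ŷ = 8 + 4.2·4 = 24.8; r = 25.3 − 24.8 = 0.5
x=5: ŷ = 8 + 4.2·5 = 29; r = 26 − 29 = -3
x=6: ŷ = 8 + 4.2·6 = 33.2; r = 35.2 − 33.2 = 2
x=7: ŷ = 8 + 4.2·7 = 37.4; r = 34.9 − 37.4 = -2.5
x=8: ŷ = 8 + 4.2·8 = 41.6; r = 43.6 − 41.6 = 2
SSE = 0.25 + 0.25 + 0.25 + 9 + 4 + 6.25 + 4 = 24

SSE = 24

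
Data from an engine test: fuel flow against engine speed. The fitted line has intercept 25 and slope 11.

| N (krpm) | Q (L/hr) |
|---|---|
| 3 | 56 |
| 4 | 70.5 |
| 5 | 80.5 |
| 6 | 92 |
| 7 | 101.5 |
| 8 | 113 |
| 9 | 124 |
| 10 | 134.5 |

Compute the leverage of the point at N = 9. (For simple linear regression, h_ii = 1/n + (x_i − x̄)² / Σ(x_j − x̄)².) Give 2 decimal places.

h = 0.27

N̄ = (3 + 4 + 5 + 6 + 7 + 8 + 9 + 10)/8 = 6.5
Σ(N − N̄)² = 12.25 + 6.25 + 2.25 + 0.25 + 0.25 + 2.25 + 6.25 + 12.25 = 42
h = 1/8 + (2.5)²/42 = 0.125 + 0.14881 = 0.27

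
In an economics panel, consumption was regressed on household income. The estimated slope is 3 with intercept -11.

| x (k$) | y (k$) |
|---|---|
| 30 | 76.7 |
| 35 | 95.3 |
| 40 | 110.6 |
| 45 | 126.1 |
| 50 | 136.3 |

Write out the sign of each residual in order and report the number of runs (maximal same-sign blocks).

x=30: ŷ = -11 + 3·30 = 79; r = 76.7 − 79 = -2.3
x=35: ŷ = -11 + 3·35 = 94; r = 95.3 − 94 = 1.3
x=40: ŷ = -11 + 3·40 = 109; r = 110.6 − 109 = 1.6
x=45: ŷ = -11 + 3·45 = 124; r = 126.1 − 124 = 2.1
x=50: ŷ = -11 + 3·50 = 139; r = 136.3 − 139 = -2.7
Signs: − + + + −
Runs: −×1, +×3, −×1 → 3

3 runs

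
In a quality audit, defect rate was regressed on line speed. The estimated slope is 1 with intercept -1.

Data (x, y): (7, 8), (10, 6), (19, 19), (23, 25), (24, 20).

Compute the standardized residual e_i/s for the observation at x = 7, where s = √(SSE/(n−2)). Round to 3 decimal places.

0.612

x=7: ŷ = -1 + 7 = 6; e = 8 − 6 = 2
x=10: ŷ = -1 + 10 = 9; e = 6 − 9 = -3
x=19: ŷ = -1 + 19 = 18; e = 19 − 18 = 1
x=23: ŷ = -1 + 23 = 22; e = 25 − 22 = 3
x=24: ŷ = -1 + 24 = 23; e = 20 − 23 = -3
SSE = 4 + 9 + 1 + 9 + 9 = 32
s = √(32/3) = 3.26599
e/s = 2 / 3.26599 = 0.612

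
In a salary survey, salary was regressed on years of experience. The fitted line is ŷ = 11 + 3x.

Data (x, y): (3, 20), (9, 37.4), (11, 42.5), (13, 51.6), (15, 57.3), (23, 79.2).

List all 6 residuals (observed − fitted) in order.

0, -0.6, -1.5, 1.6, 1.3, -0.8

x=3: ŷ = 11 + 3·3 = 20; r = 20 − 20 = 0
x=9: ŷ = 11 + 3·9 = 38; r = 37.4 − 38 = -0.6
x=11: ŷ = 11 + 3·11 = 44; r = 42.5 − 44 = -1.5
x=13: ŷ = 11 + 3·13 = 50; r = 51.6 − 50 = 1.6
x=15: ŷ = 11 + 3·15 = 56; r = 57.3 − 56 = 1.3
x=23: ŷ = 11 + 3·23 = 80; r = 79.2 − 80 = -0.8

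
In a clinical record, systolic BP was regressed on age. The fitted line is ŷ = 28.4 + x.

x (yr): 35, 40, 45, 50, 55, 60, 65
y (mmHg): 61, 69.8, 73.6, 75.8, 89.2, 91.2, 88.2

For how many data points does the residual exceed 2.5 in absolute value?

x=35: ŷ = 28.4 + 35 = 63.4; e = 61 − 63.4 = -2.4
x=40: ŷ = 28.4 + 40 = 68.4; e = 69.8 − 68.4 = 1.4
x=45: ŷ = 28.4 + 45 = 73.4; e = 73.6 − 73.4 = 0.2
x=50: ŷ = 28.4 + 50 = 78.4; e = 75.8 − 78.4 = -2.6
x=55: ŷ = 28.4 + 55 = 83.4; e = 89.2 − 83.4 = 5.8
x=60: ŷ = 28.4 + 60 = 88.4; e = 91.2 − 88.4 = 2.8
x=65: ŷ = 28.4 + 65 = 93.4; e = 88.2 − 93.4 = -5.2
|e| > 2.5: x=50 (|e|=2.6), x=55 (|e|=5.8), x=60 (|e|=2.8), x=65 (|e|=5.2) → 4

4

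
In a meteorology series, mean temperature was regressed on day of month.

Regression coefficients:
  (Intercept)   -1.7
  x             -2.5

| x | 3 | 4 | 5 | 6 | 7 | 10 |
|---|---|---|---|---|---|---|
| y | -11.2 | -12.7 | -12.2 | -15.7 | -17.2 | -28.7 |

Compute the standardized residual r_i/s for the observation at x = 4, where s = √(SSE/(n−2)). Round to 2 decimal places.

x=3: ŷ = -1.7 − 2.5·3 = -9.2; r = -11.2 − (-9.2) = -2
x=4: ŷ = -1.7 − 2.5·4 = -11.7; r = -12.7 − (-11.7) = -1
x=5: ŷ = -1.7 − 2.5·5 = -14.2; r = -12.2 − (-14.2) = 2
x=6: ŷ = -1.7 − 2.5·6 = -16.7; r = -15.7 − (-16.7) = 1
x=7: ŷ = -1.7 − 2.5·7 = -19.2; r = -17.2 − (-19.2) = 2
x=10: ŷ = -1.7 − 2.5·10 = -26.7; r = -28.7 − (-26.7) = -2
SSE = 4 + 1 + 4 + 1 + 4 + 4 = 18
s = √(18/4) = 2.12132
r/s = -1 / 2.12132 = -0.47

-0.47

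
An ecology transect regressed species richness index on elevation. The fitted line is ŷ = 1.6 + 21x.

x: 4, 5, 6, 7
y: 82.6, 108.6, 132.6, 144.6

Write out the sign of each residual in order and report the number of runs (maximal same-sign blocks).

x=4: ŷ = 1.6 + 21·4 = 85.6; e = 82.6 − 85.6 = -3
x=5: ŷ = 1.6 + 21·5 = 106.6; e = 108.6 − 106.6 = 2
x=6: ŷ = 1.6 + 21·6 = 127.6; e = 132.6 − 127.6 = 5
x=7: ŷ = 1.6 + 21·7 = 148.6; e = 144.6 − 148.6 = -4
Signs: − + + −
Runs: −×1, +×2, −×1 → 3

3 runs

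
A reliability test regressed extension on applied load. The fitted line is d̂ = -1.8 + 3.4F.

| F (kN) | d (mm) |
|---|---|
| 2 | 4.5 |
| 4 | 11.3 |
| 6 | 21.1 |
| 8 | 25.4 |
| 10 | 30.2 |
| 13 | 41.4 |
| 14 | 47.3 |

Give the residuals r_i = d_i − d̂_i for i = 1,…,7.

-0.5, -0.5, 2.5, 0, -2, -1, 1.5

F=2: d̂ = -1.8 + 3.4·2 = 5; r = 4.5 − 5 = -0.5
F=4: d̂ = -1.8 + 3.4·4 = 11.8; r = 11.3 − 11.8 = -0.5
F=6: d̂ = -1.8 + 3.4·6 = 18.6; r = 21.1 − 18.6 = 2.5
F=8: d̂ = -1.8 + 3.4·8 = 25.4; r = 25.4 − 25.4 = 0
F=10: d̂ = -1.8 + 3.4·10 = 32.2; r = 30.2 − 32.2 = -2
F=13: d̂ = -1.8 + 3.4·13 = 42.4; r = 41.4 − 42.4 = -1
F=14: d̂ = -1.8 + 3.4·14 = 45.8; r = 47.3 − 45.8 = 1.5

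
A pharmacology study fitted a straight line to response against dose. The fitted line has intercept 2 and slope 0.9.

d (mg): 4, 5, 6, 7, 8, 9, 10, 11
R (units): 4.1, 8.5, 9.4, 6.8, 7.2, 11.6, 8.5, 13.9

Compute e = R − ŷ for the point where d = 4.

e = -1.5

ŷ = 2 + 0.9·4 = 5.6
e = 4.1 − 5.6 = -1.5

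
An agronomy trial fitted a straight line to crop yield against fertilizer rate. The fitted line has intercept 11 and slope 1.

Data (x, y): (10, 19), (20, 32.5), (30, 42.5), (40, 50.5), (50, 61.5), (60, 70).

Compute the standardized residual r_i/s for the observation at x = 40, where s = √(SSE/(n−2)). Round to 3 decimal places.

x=10: ŷ = 11 + 10 = 21; r = 19 − 21 = -2
x=20: ŷ = 11 + 20 = 31; r = 32.5 − 31 = 1.5
x=30: ŷ = 11 + 30 = 41; r = 42.5 − 41 = 1.5
x=40: ŷ = 11 + 40 = 51; r = 50.5 − 51 = -0.5
x=50: ŷ = 11 + 50 = 61; r = 61.5 − 61 = 0.5
x=60: ŷ = 11 + 60 = 71; r = 70 − 71 = -1
SSE = 4 + 2.25 + 2.25 + 0.25 + 0.25 + 1 = 10
s = √(10/4) = 1.58114
r/s = -0.5 / 1.58114 = -0.316

-0.316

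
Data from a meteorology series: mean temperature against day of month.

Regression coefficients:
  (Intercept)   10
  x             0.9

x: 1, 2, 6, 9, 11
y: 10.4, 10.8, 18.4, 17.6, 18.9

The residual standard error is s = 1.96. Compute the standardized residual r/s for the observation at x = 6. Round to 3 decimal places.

1.531

ŷ = 10 + 0.9·6 = 15.4
r = 18.4 − 15.4 = 3
r/s = 3 / 1.96 = 1.531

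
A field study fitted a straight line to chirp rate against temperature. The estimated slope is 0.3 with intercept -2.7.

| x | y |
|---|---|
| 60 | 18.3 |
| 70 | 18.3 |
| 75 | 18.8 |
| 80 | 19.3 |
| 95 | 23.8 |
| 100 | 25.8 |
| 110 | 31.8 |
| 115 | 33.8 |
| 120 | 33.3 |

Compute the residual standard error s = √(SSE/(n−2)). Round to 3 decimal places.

s = 1.946

x=60: ŷ = -2.7 + 0.3·60 = 15.3; e = 18.3 − 15.3 = 3
x=70: ŷ = -2.7 + 0.3·70 = 18.3; e = 18.3 − 18.3 = 0
x=75: ŷ = -2.7 + 0.3·75 = 19.8; e = 18.8 − 19.8 = -1
x=80: ŷ = -2.7 + 0.3·80 = 21.3; e = 19.3 − 21.3 = -2
x=95: ŷ = -2.7 + 0.3·95 = 25.8; e = 23.8 − 25.8 = -2
x=100: ŷ = -2.7 + 0.3·100 = 27.3; e = 25.8 − 27.3 = -1.5
x=110: ŷ = -2.7 + 0.3·110 = 30.3; e = 31.8 − 30.3 = 1.5
x=115: ŷ = -2.7 + 0.3·115 = 31.8; e = 33.8 − 31.8 = 2
x=120: ŷ = -2.7 + 0.3·120 = 33.3; e = 33.3 − 33.3 = 0
SSE = 9 + 0 + 1 + 4 + 4 + 2.25 + 2.25 + 4 + 0 = 26.5
s = √(26.5/7) = √3.78571 ≈ 1.946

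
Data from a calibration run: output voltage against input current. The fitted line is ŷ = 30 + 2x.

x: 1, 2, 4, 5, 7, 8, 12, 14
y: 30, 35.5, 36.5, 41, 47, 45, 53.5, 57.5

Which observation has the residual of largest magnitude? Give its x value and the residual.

x=1: ŷ = 30 + 2·1 = 32; e = 30 − 32 = -2
x=2: ŷ = 30 + 2·2 = 34; e = 35.5 − 34 = 1.5
x=4: ŷ = 30 + 2·4 = 38; e = 36.5 − 38 = -1.5
x=5: ŷ = 30 + 2·5 = 40; e = 41 − 40 = 1
x=7: ŷ = 30 + 2·7 = 44; e = 47 − 44 = 3
x=8: ŷ = 30 + 2·8 = 46; e = 45 − 46 = -1
x=12: ŷ = 30 + 2·12 = 54; e = 53.5 − 54 = -0.5
x=14: ŷ = 30 + 2·14 = 58; e = 57.5 − 58 = -0.5
Largest |e| is 3 at x = 7, residual 3.

x = 7, e = 3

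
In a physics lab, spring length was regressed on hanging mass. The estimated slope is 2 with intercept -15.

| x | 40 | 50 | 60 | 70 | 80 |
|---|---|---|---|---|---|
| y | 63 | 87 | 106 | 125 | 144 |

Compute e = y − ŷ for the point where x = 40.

ŷ = -15 + 2·40 = 65
e = 63 − 65 = -2

e = -2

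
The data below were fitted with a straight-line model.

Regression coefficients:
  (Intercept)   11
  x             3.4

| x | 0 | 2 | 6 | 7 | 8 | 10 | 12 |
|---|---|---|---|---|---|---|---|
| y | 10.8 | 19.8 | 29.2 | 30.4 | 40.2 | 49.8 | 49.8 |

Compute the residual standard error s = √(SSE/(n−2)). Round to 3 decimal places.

s = 3.443

x=0: ŷ = 11 + 3.4·0 = 11; r = 10.8 − 11 = -0.2
x=2: ŷ = 11 + 3.4·2 = 17.8; r = 19.8 − 17.8 = 2
x=6: ŷ = 11 + 3.4·6 = 31.4; r = 29.2 − 31.4 = -2.2
x=7: ŷ = 11 + 3.4·7 = 34.8; r = 30.4 − 34.8 = -4.4
x=8: ŷ = 11 + 3.4·8 = 38.2; r = 40.2 − 38.2 = 2
x=10: ŷ = 11 + 3.4·10 = 45; r = 49.8 − 45 = 4.8
x=12: ŷ = 11 + 3.4·12 = 51.8; r = 49.8 − 51.8 = -2
SSE = 0.04 + 4 + 4.84 + 19.36 + 4 + 23.04 + 4 = 59.28
s = √(59.28/5) = √11.856 ≈ 3.443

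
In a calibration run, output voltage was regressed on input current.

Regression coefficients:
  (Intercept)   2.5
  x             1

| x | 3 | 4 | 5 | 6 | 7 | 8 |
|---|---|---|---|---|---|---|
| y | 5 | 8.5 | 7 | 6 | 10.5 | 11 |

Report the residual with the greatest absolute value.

e = -2.5

x=3: ŷ = 2.5 + 3 = 5.5; e = 5 − 5.5 = -0.5
x=4: ŷ = 2.5 + 4 = 6.5; e = 8.5 − 6.5 = 2
x=5: ŷ = 2.5 + 5 = 7.5; e = 7 − 7.5 = -0.5
x=6: ŷ = 2.5 + 6 = 8.5; e = 6 − 8.5 = -2.5
x=7: ŷ = 2.5 + 7 = 9.5; e = 10.5 − 9.5 = 1
x=8: ŷ = 2.5 + 8 = 10.5; e = 11 − 10.5 = 0.5
Largest |e| is 2.5 at x = 6, residual -2.5.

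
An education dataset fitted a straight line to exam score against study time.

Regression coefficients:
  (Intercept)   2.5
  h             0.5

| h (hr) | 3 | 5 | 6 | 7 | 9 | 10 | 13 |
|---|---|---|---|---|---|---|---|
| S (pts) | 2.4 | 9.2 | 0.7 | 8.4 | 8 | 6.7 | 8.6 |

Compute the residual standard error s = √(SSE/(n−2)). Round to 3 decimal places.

s = 3.187

h=3: ŷ = 2.5 + 0.5·3 = 4; e = 2.4 − 4 = -1.6
h=5: ŷ = 2.5 + 0.5·5 = 5; e = 9.2 − 5 = 4.2
h=6: ŷ = 2.5 + 0.5·6 = 5.5; e = 0.7 − 5.5 = -4.8
h=7: ŷ = 2.5 + 0.5·7 = 6; e = 8.4 − 6 = 2.4
h=9: ŷ = 2.5 + 0.5·9 = 7; e = 8 − 7 = 1
h=10: ŷ = 2.5 + 0.5·10 = 7.5; e = 6.7 − 7.5 = -0.8
h=13: ŷ = 2.5 + 0.5·13 = 9; e = 8.6 − 9 = -0.4
SSE = 2.56 + 17.64 + 23.04 + 5.76 + 1 + 0.64 + 0.16 = 50.8
s = √(50.8/5) = √10.16 ≈ 3.187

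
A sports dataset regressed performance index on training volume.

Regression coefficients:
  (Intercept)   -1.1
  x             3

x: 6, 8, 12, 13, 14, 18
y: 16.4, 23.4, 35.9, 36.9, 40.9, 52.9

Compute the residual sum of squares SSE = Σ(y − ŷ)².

SSE = 2.5

x=6: ŷ = -1.1 + 3·6 = 16.9; e = 16.4 − 16.9 = -0.5
x=8: ŷ = -1.1 + 3·8 = 22.9; e = 23.4 − 22.9 = 0.5
x=12: ŷ = -1.1 + 3·12 = 34.9; e = 35.9 − 34.9 = 1
x=13: ŷ = -1.1 + 3·13 = 37.9; e = 36.9 − 37.9 = -1
x=14: ŷ = -1.1 + 3·14 = 40.9; e = 40.9 − 40.9 = 0
x=18: ŷ = -1.1 + 3·18 = 52.9; e = 52.9 − 52.9 = 0
SSE = 0.25 + 0.25 + 1 + 1 + 0 + 0 = 2.5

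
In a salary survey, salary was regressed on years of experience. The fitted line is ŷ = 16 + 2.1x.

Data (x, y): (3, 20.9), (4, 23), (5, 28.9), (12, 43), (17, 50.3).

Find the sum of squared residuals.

SSE = 14.88

x=3: ŷ = 16 + 2.1·3 = 22.3; r = 20.9 − 22.3 = -1.4
x=4: ŷ = 16 + 2.1·4 = 24.4; r = 23 − 24.4 = -1.4
x=5: ŷ = 16 + 2.1·5 = 26.5; r = 28.9 − 26.5 = 2.4
x=12: ŷ = 16 + 2.1·12 = 41.2; r = 43 − 41.2 = 1.8
x=17: ŷ = 16 + 2.1·17 = 51.7; r = 50.3 − 51.7 = -1.4
SSE = 1.96 + 1.96 + 5.76 + 3.24 + 1.96 = 14.88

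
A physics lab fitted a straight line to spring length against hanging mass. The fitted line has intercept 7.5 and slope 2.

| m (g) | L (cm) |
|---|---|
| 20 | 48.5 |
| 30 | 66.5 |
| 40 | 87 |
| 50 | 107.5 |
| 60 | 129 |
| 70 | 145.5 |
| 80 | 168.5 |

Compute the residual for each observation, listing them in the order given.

1, -1, -0.5, 0, 1.5, -2, 1

m=20: ŷ = 7.5 + 2·20 = 47.5; r = 48.5 − 47.5 = 1
m=30: ŷ = 7.5 + 2·30 = 67.5; r = 66.5 − 67.5 = -1
m=40: ŷ = 7.5 + 2·40 = 87.5; r = 87 − 87.5 = -0.5
m=50: ŷ = 7.5 + 2·50 = 107.5; r = 107.5 − 107.5 = 0
m=60: ŷ = 7.5 + 2·60 = 127.5; r = 129 − 127.5 = 1.5
m=70: ŷ = 7.5 + 2·70 = 147.5; r = 145.5 − 147.5 = -2
m=80: ŷ = 7.5 + 2·80 = 167.5; r = 168.5 − 167.5 = 1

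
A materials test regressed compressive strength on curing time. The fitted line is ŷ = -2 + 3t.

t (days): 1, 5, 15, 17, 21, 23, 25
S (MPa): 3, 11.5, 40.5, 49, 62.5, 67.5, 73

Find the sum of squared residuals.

SSE = 15

t=1: ŷ = -2 + 3·1 = 1; r = 3 − 1 = 2
t=5: ŷ = -2 + 3·5 = 13; r = 11.5 − 13 = -1.5
t=15: ŷ = -2 + 3·15 = 43; r = 40.5 − 43 = -2.5
t=17: ŷ = -2 + 3·17 = 49; r = 49 − 49 = 0
t=21: ŷ = -2 + 3·21 = 61; r = 62.5 − 61 = 1.5
t=23: ŷ = -2 + 3·23 = 67; r = 67.5 − 67 = 0.5
t=25: ŷ = -2 + 3·25 = 73; r = 73 − 73 = 0
SSE = 4 + 2.25 + 6.25 + 0 + 2.25 + 0.25 + 0 = 15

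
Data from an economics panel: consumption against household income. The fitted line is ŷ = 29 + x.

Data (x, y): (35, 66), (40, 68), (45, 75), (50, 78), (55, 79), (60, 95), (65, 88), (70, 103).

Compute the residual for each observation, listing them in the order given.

x=35: ŷ = 29 + 35 = 64; e = 66 − 64 = 2
x=40: ŷ = 29 + 40 = 69; e = 68 − 69 = -1
x=45: ŷ = 29 + 45 = 74; e = 75 − 74 = 1
x=50: ŷ = 29 + 50 = 79; e = 78 − 79 = -1
x=55: ŷ = 29 + 55 = 84; e = 79 − 84 = -5
x=60: ŷ = 29 + 60 = 89; e = 95 − 89 = 6
x=65: ŷ = 29 + 65 = 94; e = 88 − 94 = -6
x=70: ŷ = 29 + 70 = 99; e = 103 − 99 = 4

2, -1, 1, -1, -5, 6, -6, 4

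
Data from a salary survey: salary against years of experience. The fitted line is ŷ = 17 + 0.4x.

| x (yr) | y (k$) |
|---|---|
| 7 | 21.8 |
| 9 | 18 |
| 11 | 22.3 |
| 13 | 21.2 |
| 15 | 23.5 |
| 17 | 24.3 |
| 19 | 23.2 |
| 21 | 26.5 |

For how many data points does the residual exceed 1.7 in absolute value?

x=7: ŷ = 17 + 0.4·7 = 19.8; r = 21.8 − 19.8 = 2
x=9: ŷ = 17 + 0.4·9 = 20.6; r = 18 − 20.6 = -2.6
x=11: ŷ = 17 + 0.4·11 = 21.4; r = 22.3 − 21.4 = 0.9
x=13: ŷ = 17 + 0.4·13 = 22.2; r = 21.2 − 22.2 = -1
x=15: ŷ = 17 + 0.4·15 = 23; r = 23.5 − 23 = 0.5
x=17: ŷ = 17 + 0.4·17 = 23.8; r = 24.3 − 23.8 = 0.5
x=19: ŷ = 17 + 0.4·19 = 24.6; r = 23.2 − 24.6 = -1.4
x=21: ŷ = 17 + 0.4·21 = 25.4; r = 26.5 − 25.4 = 1.1
|r| > 1.7: x=7 (|r|=2), x=9 (|r|=2.6) → 2

2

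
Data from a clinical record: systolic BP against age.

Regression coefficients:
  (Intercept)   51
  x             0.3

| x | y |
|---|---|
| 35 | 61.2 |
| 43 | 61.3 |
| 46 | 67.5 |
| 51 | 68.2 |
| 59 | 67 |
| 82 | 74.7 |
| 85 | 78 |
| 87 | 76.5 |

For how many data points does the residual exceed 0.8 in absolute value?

x=35: ŷ = 51 + 0.3·35 = 61.5; r = 61.2 − 61.5 = -0.3
x=43: ŷ = 51 + 0.3·43 = 63.9; r = 61.3 − 63.9 = -2.6
x=46: ŷ = 51 + 0.3·46 = 64.8; r = 67.5 − 64.8 = 2.7
x=51: ŷ = 51 + 0.3·51 = 66.3; r = 68.2 − 66.3 = 1.9
x=59: ŷ = 51 + 0.3·59 = 68.7; r = 67 − 68.7 = -1.7
x=82: ŷ = 51 + 0.3·82 = 75.6; r = 74.7 − 75.6 = -0.9
x=85: ŷ = 51 + 0.3·85 = 76.5; r = 78 − 76.5 = 1.5
x=87: ŷ = 51 + 0.3·87 = 77.1; r = 76.5 − 77.1 = -0.6
|r| > 0.8: x=43 (|r|=2.6), x=46 (|r|=2.7), x=51 (|r|=1.9), x=59 (|r|=1.7), x=82 (|r|=0.9), x=85 (|r|=1.5) → 6

6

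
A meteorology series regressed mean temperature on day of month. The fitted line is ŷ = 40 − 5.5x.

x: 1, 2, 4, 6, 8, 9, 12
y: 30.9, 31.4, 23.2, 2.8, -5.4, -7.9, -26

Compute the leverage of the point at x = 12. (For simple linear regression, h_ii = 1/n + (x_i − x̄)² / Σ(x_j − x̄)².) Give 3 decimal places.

x̄ = (1 + 2 + 4 + 6 + 8 + 9 + 12)/7 = 6
Σ(x − x̄)² = 25 + 16 + 4 + 0 + 4 + 9 + 36 = 94
h = 1/7 + (6)²/94 = 0.142857 + 0.382979 = 0.526

h = 0.526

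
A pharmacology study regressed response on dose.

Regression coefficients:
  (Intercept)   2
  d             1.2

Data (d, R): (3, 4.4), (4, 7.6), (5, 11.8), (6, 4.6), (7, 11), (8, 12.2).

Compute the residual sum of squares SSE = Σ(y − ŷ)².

SSE = 38.4

d=3: R̂ = 2 + 1.2·3 = 5.6; e = 4.4 − 5.6 = -1.2
d=4: R̂ = 2 + 1.2·4 = 6.8; e = 7.6 − 6.8 = 0.8
d=5: R̂ = 2 + 1.2·5 = 8; e = 11.8 − 8 = 3.8
d=6: R̂ = 2 + 1.2·6 = 9.2; e = 4.6 − 9.2 = -4.6
d=7: R̂ = 2 + 1.2·7 = 10.4; e = 11 − 10.4 = 0.6
d=8: R̂ = 2 + 1.2·8 = 11.6; e = 12.2 − 11.6 = 0.6
SSE = 1.44 + 0.64 + 14.44 + 21.16 + 0.36 + 0.36 = 38.4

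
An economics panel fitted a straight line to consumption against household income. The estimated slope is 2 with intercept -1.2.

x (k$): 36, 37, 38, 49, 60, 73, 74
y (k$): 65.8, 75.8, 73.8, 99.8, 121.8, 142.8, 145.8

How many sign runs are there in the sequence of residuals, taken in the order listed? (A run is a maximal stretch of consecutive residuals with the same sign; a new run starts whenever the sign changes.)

5 runs

x=36: ŷ = -1.2 + 2·36 = 70.8; e = 65.8 − 70.8 = -5
x=37: ŷ = -1.2 + 2·37 = 72.8; e = 75.8 − 72.8 = 3
x=38: ŷ = -1.2 + 2·38 = 74.8; e = 73.8 − 74.8 = -1
x=49: ŷ = -1.2 + 2·49 = 96.8; e = 99.8 − 96.8 = 3
x=60: ŷ = -1.2 + 2·60 = 118.8; e = 121.8 − 118.8 = 3
x=73: ŷ = -1.2 + 2·73 = 144.8; e = 142.8 − 144.8 = -2
x=74: ŷ = -1.2 + 2·74 = 146.8; e = 145.8 − 146.8 = -1
Signs: − + − + + − −
Runs: −×1, +×1, −×1, +×2, −×2 → 5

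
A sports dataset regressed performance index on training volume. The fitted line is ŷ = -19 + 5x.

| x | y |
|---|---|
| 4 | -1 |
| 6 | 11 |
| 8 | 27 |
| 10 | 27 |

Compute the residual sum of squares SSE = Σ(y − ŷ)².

x=4: ŷ = -19 + 5·4 = 1; e = -1 − 1 = -2
x=6: ŷ = -19 + 5·6 = 11; e = 11 − 11 = 0
x=8: ŷ = -19 + 5·8 = 21; e = 27 − 21 = 6
x=10: ŷ = -19 + 5·10 = 31; e = 27 − 31 = -4
SSE = 4 + 0 + 36 + 16 = 56

SSE = 56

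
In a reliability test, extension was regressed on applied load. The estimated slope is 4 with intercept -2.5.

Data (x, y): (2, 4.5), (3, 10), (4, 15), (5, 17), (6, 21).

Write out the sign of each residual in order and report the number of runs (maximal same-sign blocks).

x=2: ŷ = -2.5 + 4·2 = 5.5; e = 4.5 − 5.5 = -1
x=3: ŷ = -2.5 + 4·3 = 9.5; e = 10 − 9.5 = 0.5
x=4: ŷ = -2.5 + 4·4 = 13.5; e = 15 − 13.5 = 1.5
x=5: ŷ = -2.5 + 4·5 = 17.5; e = 17 − 17.5 = -0.5
x=6: ŷ = -2.5 + 4·6 = 21.5; e = 21 − 21.5 = -0.5
Signs: − + + − −
Runs: −×1, +×2, −×2 → 3

3 runs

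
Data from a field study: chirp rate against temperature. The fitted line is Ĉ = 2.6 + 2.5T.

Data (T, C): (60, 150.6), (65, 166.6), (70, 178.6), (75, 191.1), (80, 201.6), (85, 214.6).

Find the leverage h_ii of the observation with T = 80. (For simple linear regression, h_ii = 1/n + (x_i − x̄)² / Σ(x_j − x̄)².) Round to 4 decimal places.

T̄ = (60 + 65 + 70 + 75 + 80 + 85)/6 = 72.5
Σ(T − T̄)² = 156.25 + 56.25 + 6.25 + 6.25 + 56.25 + 156.25 = 437.5
h = 1/6 + (7.5)²/437.5 = 0.166667 + 0.128571 = 0.2952

h = 0.2952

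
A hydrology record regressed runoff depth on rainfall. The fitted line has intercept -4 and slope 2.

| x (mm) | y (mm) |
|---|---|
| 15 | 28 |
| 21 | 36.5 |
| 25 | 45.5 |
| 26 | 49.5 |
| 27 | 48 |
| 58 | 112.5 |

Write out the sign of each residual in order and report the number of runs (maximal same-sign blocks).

5 runs

x=15: ŷ = -4 + 2·15 = 26; e = 28 − 26 = 2
x=21: ŷ = -4 + 2·21 = 38; e = 36.5 − 38 = -1.5
x=25: ŷ = -4 + 2·25 = 46; e = 45.5 − 46 = -0.5
x=26: ŷ = -4 + 2·26 = 48; e = 49.5 − 48 = 1.5
x=27: ŷ = -4 + 2·27 = 50; e = 48 − 50 = -2
x=58: ŷ = -4 + 2·58 = 112; e = 112.5 − 112 = 0.5
Signs: + − − + − +
Runs: +×1, −×2, +×1, −×1, +×1 → 5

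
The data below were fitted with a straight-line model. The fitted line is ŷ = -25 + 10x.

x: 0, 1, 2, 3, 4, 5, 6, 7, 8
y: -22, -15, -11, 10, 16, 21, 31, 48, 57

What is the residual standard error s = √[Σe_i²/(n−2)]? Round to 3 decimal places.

s = 4.071

x=0: ŷ = -25 + 10·0 = -25; e = -22 − (-25) = 3
x=1: ŷ = -25 + 10·1 = -15; e = -15 − (-15) = 0
x=2: ŷ = -25 + 10·2 = -5; e = -11 − (-5) = -6
x=3: ŷ = -25 + 10·3 = 5; e = 10 − 5 = 5
x=4: ŷ = -25 + 10·4 = 15; e = 16 − 15 = 1
x=5: ŷ = -25 + 10·5 = 25; e = 21 − 25 = -4
x=6: ŷ = -25 + 10·6 = 35; e = 31 − 35 = -4
x=7: ŷ = -25 + 10·7 = 45; e = 48 − 45 = 3
x=8: ŷ = -25 + 10·8 = 55; e = 57 − 55 = 2
SSE = 9 + 0 + 36 + 25 + 1 + 16 + 16 + 9 + 4 = 116
s = √(116/7) = √16.5714 ≈ 4.071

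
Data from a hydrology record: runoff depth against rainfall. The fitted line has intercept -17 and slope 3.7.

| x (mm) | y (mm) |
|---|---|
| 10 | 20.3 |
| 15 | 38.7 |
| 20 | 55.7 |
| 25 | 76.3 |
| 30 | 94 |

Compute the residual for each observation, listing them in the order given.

x=10: ŷ = -17 + 3.7·10 = 20; e = 20.3 − 20 = 0.3
x=15: ŷ = -17 + 3.7·15 = 38.5; e = 38.7 − 38.5 = 0.2
x=20: ŷ = -17 + 3.7·20 = 57; e = 55.7 − 57 = -1.3
x=25: ŷ = -17 + 3.7·25 = 75.5; e = 76.3 − 75.5 = 0.8
x=30: ŷ = -17 + 3.7·30 = 94; e = 94 − 94 = 0

0.3, 0.2, -1.3, 0.8, 0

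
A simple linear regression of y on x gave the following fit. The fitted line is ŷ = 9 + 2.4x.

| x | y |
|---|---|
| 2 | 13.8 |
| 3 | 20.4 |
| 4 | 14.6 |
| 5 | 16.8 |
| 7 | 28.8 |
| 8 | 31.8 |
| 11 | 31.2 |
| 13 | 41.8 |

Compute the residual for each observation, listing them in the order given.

0, 4.2, -4, -4.2, 3, 3.6, -4.2, 1.6

x=2: ŷ = 9 + 2.4·2 = 13.8; e = 13.8 − 13.8 = 0
x=3: ŷ = 9 + 2.4·3 = 16.2; e = 20.4 − 16.2 = 4.2
x=4: ŷ = 9 + 2.4·4 = 18.6; e = 14.6 − 18.6 = -4
x=5: ŷ = 9 + 2.4·5 = 21; e = 16.8 − 21 = -4.2
x=7: ŷ = 9 + 2.4·7 = 25.8; e = 28.8 − 25.8 = 3
x=8: ŷ = 9 + 2.4·8 = 28.2; e = 31.8 − 28.2 = 3.6
x=11: ŷ = 9 + 2.4·11 = 35.4; e = 31.2 − 35.4 = -4.2
x=13: ŷ = 9 + 2.4·13 = 40.2; e = 41.8 − 40.2 = 1.6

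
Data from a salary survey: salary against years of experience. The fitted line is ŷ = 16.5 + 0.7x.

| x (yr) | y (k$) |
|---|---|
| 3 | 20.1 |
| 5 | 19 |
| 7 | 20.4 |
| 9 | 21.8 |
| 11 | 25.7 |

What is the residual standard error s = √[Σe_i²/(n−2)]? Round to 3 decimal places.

x=3: ŷ = 16.5 + 0.7·3 = 18.6; e = 20.1 − 18.6 = 1.5
x=5: ŷ = 16.5 + 0.7·5 = 20; e = 19 − 20 = -1
x=7: ŷ = 16.5 + 0.7·7 = 21.4; e = 20.4 − 21.4 = -1
x=9: ŷ = 16.5 + 0.7·9 = 22.8; e = 21.8 − 22.8 = -1
x=11: ŷ = 16.5 + 0.7·11 = 24.2; e = 25.7 − 24.2 = 1.5
SSE = 2.25 + 1 + 1 + 1 + 2.25 = 7.5
s = √(7.5/3) = √2.5 ≈ 1.581

s = 1.581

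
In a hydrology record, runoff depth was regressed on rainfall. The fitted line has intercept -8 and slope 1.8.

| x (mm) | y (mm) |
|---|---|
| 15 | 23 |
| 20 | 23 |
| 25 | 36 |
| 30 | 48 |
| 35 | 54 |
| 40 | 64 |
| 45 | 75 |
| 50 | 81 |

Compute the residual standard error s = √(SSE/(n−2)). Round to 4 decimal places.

s = 2.9439

x=15: ŷ = -8 + 1.8·15 = 19; r = 23 − 19 = 4
x=20: ŷ = -8 + 1.8·20 = 28; r = 23 − 28 = -5
x=25: ŷ = -8 + 1.8·25 = 37; r = 36 − 37 = -1
x=30: ŷ = -8 + 1.8·30 = 46; r = 48 − 46 = 2
x=35: ŷ = -8 + 1.8·35 = 55; r = 54 − 55 = -1
x=40: ŷ = -8 + 1.8·40 = 64; r = 64 − 64 = 0
x=45: ŷ = -8 + 1.8·45 = 73; r = 75 − 73 = 2
x=50: ŷ = -8 + 1.8·50 = 82; r = 81 − 82 = -1
SSE = 16 + 25 + 1 + 4 + 1 + 0 + 4 + 1 = 52
s = √(52/6) = √8.66667 ≈ 2.9439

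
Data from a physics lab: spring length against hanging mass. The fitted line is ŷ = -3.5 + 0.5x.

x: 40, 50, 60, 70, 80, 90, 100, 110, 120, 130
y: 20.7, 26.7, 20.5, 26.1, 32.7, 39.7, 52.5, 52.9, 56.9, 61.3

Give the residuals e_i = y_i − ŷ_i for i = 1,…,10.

x=40: ŷ = -3.5 + 0.5·40 = 16.5; e = 20.7 − 16.5 = 4.2
x=50: ŷ = -3.5 + 0.5·50 = 21.5; e = 26.7 − 21.5 = 5.2
x=60: ŷ = -3.5 + 0.5·60 = 26.5; e = 20.5 − 26.5 = -6
x=70: ŷ = -3.5 + 0.5·70 = 31.5; e = 26.1 − 31.5 = -5.4
x=80: ŷ = -3.5 + 0.5·80 = 36.5; e = 32.7 − 36.5 = -3.8
x=90: ŷ = -3.5 + 0.5·90 = 41.5; e = 39.7 − 41.5 = -1.8
x=100: ŷ = -3.5 + 0.5·100 = 46.5; e = 52.5 − 46.5 = 6
x=110: ŷ = -3.5 + 0.5·110 = 51.5; e = 52.9 − 51.5 = 1.4
x=120: ŷ = -3.5 + 0.5·120 = 56.5; e = 56.9 − 56.5 = 0.4
x=130: ŷ = -3.5 + 0.5·130 = 61.5; e = 61.3 − 61.5 = -0.2

4.2, 5.2, -6, -5.4, -3.8, -1.8, 6, 1.4, 0.4, -0.2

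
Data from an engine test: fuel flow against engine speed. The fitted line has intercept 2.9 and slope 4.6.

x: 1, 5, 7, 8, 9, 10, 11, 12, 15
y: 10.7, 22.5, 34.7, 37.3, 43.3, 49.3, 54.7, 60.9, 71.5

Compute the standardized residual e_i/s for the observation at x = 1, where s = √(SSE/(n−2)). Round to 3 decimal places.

x=1: ŷ = 2.9 + 4.6·1 = 7.5; e = 10.7 − 7.5 = 3.2
x=5: ŷ = 2.9 + 4.6·5 = 25.9; e = 22.5 − 25.9 = -3.4
x=7: ŷ = 2.9 + 4.6·7 = 35.1; e = 34.7 − 35.1 = -0.4
x=8: ŷ = 2.9 + 4.6·8 = 39.7; e = 37.3 − 39.7 = -2.4
x=9: ŷ = 2.9 + 4.6·9 = 44.3; e = 43.3 − 44.3 = -1
x=10: ŷ = 2.9 + 4.6·10 = 48.9; e = 49.3 − 48.9 = 0.4
x=11: ŷ = 2.9 + 4.6·11 = 53.5; e = 54.7 − 53.5 = 1.2
x=12: ŷ = 2.9 + 4.6·12 = 58.1; e = 60.9 − 58.1 = 2.8
x=15: ŷ = 2.9 + 4.6·15 = 71.9; e = 71.5 − 71.9 = -0.4
SSE = 10.24 + 11.56 + 0.16 + 5.76 + 1 + 0.16 + 1.44 + 7.84 + 0.16 = 38.32
s = √(38.32/7) = 2.33972
e/s = 3.2 / 2.33972 = 1.368

1.368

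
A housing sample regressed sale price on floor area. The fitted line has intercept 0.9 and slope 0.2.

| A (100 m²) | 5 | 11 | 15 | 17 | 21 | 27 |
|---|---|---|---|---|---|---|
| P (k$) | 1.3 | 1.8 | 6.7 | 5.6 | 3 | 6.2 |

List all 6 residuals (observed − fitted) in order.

-0.6, -1.3, 2.8, 1.3, -2.1, -0.1

A=5: P̂ = 0.9 + 0.2·5 = 1.9; e = 1.3 − 1.9 = -0.6
A=11: P̂ = 0.9 + 0.2·11 = 3.1; e = 1.8 − 3.1 = -1.3
A=15: P̂ = 0.9 + 0.2·15 = 3.9; e = 6.7 − 3.9 = 2.8
A=17: P̂ = 0.9 + 0.2·17 = 4.3; e = 5.6 − 4.3 = 1.3
A=21: P̂ = 0.9 + 0.2·21 = 5.1; e = 3 − 5.1 = -2.1
A=27: P̂ = 0.9 + 0.2·27 = 6.3; e = 6.2 − 6.3 = -0.1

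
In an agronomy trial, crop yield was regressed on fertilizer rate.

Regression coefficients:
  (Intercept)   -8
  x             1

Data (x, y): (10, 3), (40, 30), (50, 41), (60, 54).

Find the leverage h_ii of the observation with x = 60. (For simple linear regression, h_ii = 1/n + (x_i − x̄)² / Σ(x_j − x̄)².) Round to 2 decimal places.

x̄ = (10 + 40 + 50 + 60)/4 = 40
Σ(x − x̄)² = 900 + 0 + 100 + 400 = 1400
h = 1/4 + (20)²/1400 = 0.25 + 0.285714 = 0.54

h = 0.54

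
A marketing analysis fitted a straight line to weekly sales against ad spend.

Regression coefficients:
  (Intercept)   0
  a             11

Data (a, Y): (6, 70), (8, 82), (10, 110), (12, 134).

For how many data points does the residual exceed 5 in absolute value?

a=6: ŷ = 11·6 = 66; r = 70 − 66 = 4
a=8: ŷ = 11·8 = 88; r = 82 − 88 = -6
a=10: ŷ = 11·10 = 110; r = 110 − 110 = 0
a=12: ŷ = 11·12 = 132; r = 134 − 132 = 2
|r| > 5: a=8 (|r|=6) → 1

1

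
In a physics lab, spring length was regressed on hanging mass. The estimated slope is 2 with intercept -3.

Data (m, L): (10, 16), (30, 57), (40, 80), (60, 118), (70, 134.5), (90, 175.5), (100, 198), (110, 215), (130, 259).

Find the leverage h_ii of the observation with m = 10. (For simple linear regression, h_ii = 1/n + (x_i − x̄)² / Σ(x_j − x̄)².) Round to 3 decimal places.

m̄ = (10 + 30 + 40 + 60 + 70 + 90 + 100 + 110 + 130)/9 = 71.1111
Σ(m − m̄)² = 3734.57 + 1690.12 + 967.901 + 123.457 + 1.23457 + 356.79 + 834.568 + 1512.35 + 3467.9 = 12688.9
h = 1/9 + (-61.1111)²/12688.9 = 0.111111 + 0.294318 = 0.405

h = 0.405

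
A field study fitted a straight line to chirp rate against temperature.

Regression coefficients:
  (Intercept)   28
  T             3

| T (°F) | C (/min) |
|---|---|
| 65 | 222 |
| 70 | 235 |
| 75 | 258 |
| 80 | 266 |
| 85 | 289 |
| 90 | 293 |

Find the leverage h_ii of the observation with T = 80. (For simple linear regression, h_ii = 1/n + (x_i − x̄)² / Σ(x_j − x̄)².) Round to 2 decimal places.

T̄ = (65 + 70 + 75 + 80 + 85 + 90)/6 = 77.5
Σ(T − T̄)² = 156.25 + 56.25 + 6.25 + 6.25 + 56.25 + 156.25 = 437.5
h = 1/6 + (2.5)²/437.5 = 0.166667 + 0.0142857 = 0.18

h = 0.18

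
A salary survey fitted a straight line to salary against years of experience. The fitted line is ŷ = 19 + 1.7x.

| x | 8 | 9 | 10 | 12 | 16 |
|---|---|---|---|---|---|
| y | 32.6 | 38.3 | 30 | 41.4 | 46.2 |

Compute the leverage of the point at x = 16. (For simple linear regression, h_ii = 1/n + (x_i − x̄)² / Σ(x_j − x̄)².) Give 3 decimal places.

h = 0.825

x̄ = (8 + 9 + 10 + 12 + 16)/5 = 11
Σ(x − x̄)² = 9 + 4 + 1 + 1 + 25 = 40
h = 1/5 + (5)²/40 = 0.2 + 0.625 = 0.825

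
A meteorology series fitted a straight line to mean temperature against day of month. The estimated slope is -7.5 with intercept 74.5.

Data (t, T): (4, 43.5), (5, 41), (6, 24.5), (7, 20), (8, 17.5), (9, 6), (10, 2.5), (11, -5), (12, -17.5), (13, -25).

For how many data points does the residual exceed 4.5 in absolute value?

t=4: ŷ = 74.5 − 7.5·4 = 44.5; r = 43.5 − 44.5 = -1
t=5: ŷ = 74.5 − 7.5·5 = 37; r = 41 − 37 = 4
t=6: ŷ = 74.5 − 7.5·6 = 29.5; r = 24.5 − 29.5 = -5
t=7: ŷ = 74.5 − 7.5·7 = 22; r = 20 − 22 = -2
t=8: ŷ = 74.5 − 7.5·8 = 14.5; r = 17.5 − 14.5 = 3
t=9: ŷ = 74.5 − 7.5·9 = 7; r = 6 − 7 = -1
t=10: ŷ = 74.5 − 7.5·10 = -0.5; r = 2.5 − (-0.5) = 3
t=11: ŷ = 74.5 − 7.5·11 = -8; r = -5 − (-8) = 3
t=12: ŷ = 74.5 − 7.5·12 = -15.5; r = -17.5 − (-15.5) = -2
t=13: ŷ = 74.5 − 7.5·13 = -23; r = -25 − (-23) = -2
|r| > 4.5: t=6 (|r|=5) → 1

1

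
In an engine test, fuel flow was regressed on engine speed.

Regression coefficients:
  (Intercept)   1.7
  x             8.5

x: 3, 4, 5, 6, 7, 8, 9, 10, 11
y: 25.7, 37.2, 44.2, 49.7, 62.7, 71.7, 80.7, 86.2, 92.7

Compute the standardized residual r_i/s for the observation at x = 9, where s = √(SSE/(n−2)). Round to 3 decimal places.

1.160

x=3: ŷ = 1.7 + 8.5·3 = 27.2; r = 25.7 − 27.2 = -1.5
x=4: ŷ = 1.7 + 8.5·4 = 35.7; r = 37.2 − 35.7 = 1.5
x=5: ŷ = 1.7 + 8.5·5 = 44.2; r = 44.2 − 44.2 = 0
x=6: ŷ = 1.7 + 8.5·6 = 52.7; r = 49.7 − 52.7 = -3
x=7: ŷ = 1.7 + 8.5·7 = 61.2; r = 62.7 − 61.2 = 1.5
x=8: ŷ = 1.7 + 8.5·8 = 69.7; r = 71.7 − 69.7 = 2
x=9: ŷ = 1.7 + 8.5·9 = 78.2; r = 80.7 − 78.2 = 2.5
x=10: ŷ = 1.7 + 8.5·10 = 86.7; r = 86.2 − 86.7 = -0.5
x=11: ŷ = 1.7 + 8.5·11 = 95.2; r = 92.7 − 95.2 = -2.5
SSE = 2.25 + 2.25 + 0 + 9 + 2.25 + 4 + 6.25 + 0.25 + 6.25 = 32.5
s = √(32.5/7) = 2.15473
r/s = 2.5 / 2.15473 = 1.160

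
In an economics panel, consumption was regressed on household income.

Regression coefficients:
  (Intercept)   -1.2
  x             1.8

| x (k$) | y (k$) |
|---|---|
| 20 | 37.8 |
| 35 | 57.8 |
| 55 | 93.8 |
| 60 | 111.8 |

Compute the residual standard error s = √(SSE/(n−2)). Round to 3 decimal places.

x=20: ŷ = -1.2 + 1.8·20 = 34.8; e = 37.8 − 34.8 = 3
x=35: ŷ = -1.2 + 1.8·35 = 61.8; e = 57.8 − 61.8 = -4
x=55: ŷ = -1.2 + 1.8·55 = 97.8; e = 93.8 − 97.8 = -4
x=60: ŷ = -1.2 + 1.8·60 = 106.8; e = 111.8 − 106.8 = 5
SSE = 9 + 16 + 16 + 25 = 66
s = √(66/2) = √33 ≈ 5.745

s = 5.745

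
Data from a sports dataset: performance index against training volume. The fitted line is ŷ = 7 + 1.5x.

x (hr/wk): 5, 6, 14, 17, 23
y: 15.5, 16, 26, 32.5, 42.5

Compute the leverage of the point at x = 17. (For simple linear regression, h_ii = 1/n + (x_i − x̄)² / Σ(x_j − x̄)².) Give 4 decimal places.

h = 0.2696

x̄ = (5 + 6 + 14 + 17 + 23)/5 = 13
Σ(x − x̄)² = 64 + 49 + 1 + 16 + 100 = 230
h = 1/5 + (4)²/230 = 0.2 + 0.0695652 = 0.2696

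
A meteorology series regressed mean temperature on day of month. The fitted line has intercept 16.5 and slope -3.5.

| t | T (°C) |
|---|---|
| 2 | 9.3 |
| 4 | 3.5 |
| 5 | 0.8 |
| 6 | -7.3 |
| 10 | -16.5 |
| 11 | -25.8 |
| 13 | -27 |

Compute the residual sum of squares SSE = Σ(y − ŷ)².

t=2: T̂ = 16.5 − 3.5·2 = 9.5; e = 9.3 − 9.5 = -0.2
t=4: T̂ = 16.5 − 3.5·4 = 2.5; e = 3.5 − 2.5 = 1
t=5: T̂ = 16.5 − 3.5·5 = -1; e = 0.8 − (-1) = 1.8
t=6: T̂ = 16.5 − 3.5·6 = -4.5; e = -7.3 − (-4.5) = -2.8
t=10: T̂ = 16.5 − 3.5·10 = -18.5; e = -16.5 − (-18.5) = 2
t=11: T̂ = 16.5 − 3.5·11 = -22; e = -25.8 − (-22) = -3.8
t=13: T̂ = 16.5 − 3.5·13 = -29; e = -27 − (-29) = 2
SSE = 0.04 + 1 + 3.24 + 7.84 + 4 + 14.44 + 4 = 34.56

SSE = 34.56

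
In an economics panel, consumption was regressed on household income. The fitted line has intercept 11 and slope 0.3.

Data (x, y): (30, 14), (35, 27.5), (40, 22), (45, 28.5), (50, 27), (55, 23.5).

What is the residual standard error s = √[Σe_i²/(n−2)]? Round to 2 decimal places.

x=30: ŷ = 11 + 0.3·30 = 20; e = 14 − 20 = -6
x=35: ŷ = 11 + 0.3·35 = 21.5; e = 27.5 − 21.5 = 6
x=40: ŷ = 11 + 0.3·40 = 23; e = 22 − 23 = -1
x=45: ŷ = 11 + 0.3·45 = 24.5; e = 28.5 − 24.5 = 4
x=50: ŷ = 11 + 0.3·50 = 26; e = 27 − 26 = 1
x=55: ŷ = 11 + 0.3·55 = 27.5; e = 23.5 − 27.5 = -4
SSE = 36 + 36 + 1 + 16 + 1 + 16 = 106
s = √(106/4) = √26.5 ≈ 5.15

s = 5.15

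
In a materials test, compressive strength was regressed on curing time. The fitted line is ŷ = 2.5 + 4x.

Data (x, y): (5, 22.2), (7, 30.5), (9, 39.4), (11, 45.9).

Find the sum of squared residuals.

SSE = 1.26

x=5: ŷ = 2.5 + 4·5 = 22.5; r = 22.2 − 22.5 = -0.3
x=7: ŷ = 2.5 + 4·7 = 30.5; r = 30.5 − 30.5 = 0
x=9: ŷ = 2.5 + 4·9 = 38.5; r = 39.4 − 38.5 = 0.9
x=11: ŷ = 2.5 + 4·11 = 46.5; r = 45.9 − 46.5 = -0.6
SSE = 0.09 + 0 + 0.81 + 0.36 = 1.26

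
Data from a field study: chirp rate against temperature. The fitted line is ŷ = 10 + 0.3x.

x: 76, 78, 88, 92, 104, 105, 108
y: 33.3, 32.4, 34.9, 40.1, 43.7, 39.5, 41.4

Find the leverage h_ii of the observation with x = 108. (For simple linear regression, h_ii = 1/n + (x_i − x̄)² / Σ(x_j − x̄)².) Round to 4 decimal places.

x̄ = (76 + 78 + 88 + 92 + 104 + 105 + 108)/7 = 93
Σ(x − x̄)² = 289 + 225 + 25 + 1 + 121 + 144 + 225 = 1030
h = 1/7 + (15)²/1030 = 0.142857 + 0.218447 = 0.3613

h = 0.3613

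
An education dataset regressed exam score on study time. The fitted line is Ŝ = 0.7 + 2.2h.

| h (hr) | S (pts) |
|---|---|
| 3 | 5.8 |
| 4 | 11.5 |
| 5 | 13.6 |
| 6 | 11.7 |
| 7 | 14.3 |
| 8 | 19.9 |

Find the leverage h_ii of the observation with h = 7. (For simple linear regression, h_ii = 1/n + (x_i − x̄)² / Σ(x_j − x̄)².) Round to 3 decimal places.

h̄ = (3 + 4 + 5 + 6 + 7 + 8)/6 = 5.5
Σ(h − h̄)² = 6.25 + 2.25 + 0.25 + 0.25 + 2.25 + 6.25 = 17.5
h = 1/6 + (1.5)²/17.5 = 0.166667 + 0.128571 = 0.295

h = 0.295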